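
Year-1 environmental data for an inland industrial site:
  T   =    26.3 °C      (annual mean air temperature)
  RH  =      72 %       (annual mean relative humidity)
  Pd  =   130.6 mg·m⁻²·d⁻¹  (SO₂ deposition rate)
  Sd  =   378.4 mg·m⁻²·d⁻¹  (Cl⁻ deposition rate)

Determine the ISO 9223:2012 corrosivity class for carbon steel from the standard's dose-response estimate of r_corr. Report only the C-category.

carbon steel: T>10 °C ⇒ hinge -0.054·(26.3−10) = -0.8802
  sulphur-dioxide contribution → 39.03 μm/a
  chloride contribution → 124.6 μm/a
  ⇒ r_corr(carbon steel) = 163.7 μm/a
ISO 9223 Table 2 (carbon steel): 80 < 164 ≤ 200 μm/a ⇒ C5

C5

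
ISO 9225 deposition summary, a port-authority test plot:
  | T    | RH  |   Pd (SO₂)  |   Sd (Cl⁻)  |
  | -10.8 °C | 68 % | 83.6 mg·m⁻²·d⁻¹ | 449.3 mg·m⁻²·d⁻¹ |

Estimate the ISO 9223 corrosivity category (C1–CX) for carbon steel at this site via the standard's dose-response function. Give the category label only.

C3

carbon steel: T≤10 °C ⇒ hinge +0.150·(-10.8−10) = -3.1200
  SO₂ term: 1.77·83.6^0.52·exp(0.02·68-3.1200) = 3.042
  Cl⁻ term: 0.102·449.3^0.62·exp(0.033·68+0.04·-10.8) = 27.55
  r_corr = 3.042 + 27.55 = 30.59 μm/a
Category bounds: 25…50 μm/a bracket r_corr ⇒ C3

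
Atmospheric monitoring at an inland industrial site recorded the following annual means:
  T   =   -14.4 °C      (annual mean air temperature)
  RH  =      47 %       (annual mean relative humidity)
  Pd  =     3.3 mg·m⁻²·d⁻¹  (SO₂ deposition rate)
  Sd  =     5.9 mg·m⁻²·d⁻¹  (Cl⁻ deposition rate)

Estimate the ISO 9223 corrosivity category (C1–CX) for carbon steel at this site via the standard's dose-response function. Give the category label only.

carbon steel: temperature factor f = +0.150·(-24.4) = -3.6600
  Pd branch = 1.77·Pd^0.52·e^(0.02·RH+f) = 0.2169 μm/a
  Cl⁻ term: 0.102·5.9^0.62·exp(0.033·47+0.04·-14.4) = 0.8128
  sum: 0.2169 + 0.8128 → r_corr = 1.03 μm/a
Category bounds: 0…1.3 μm/a bracket r_corr ⇒ C1

C1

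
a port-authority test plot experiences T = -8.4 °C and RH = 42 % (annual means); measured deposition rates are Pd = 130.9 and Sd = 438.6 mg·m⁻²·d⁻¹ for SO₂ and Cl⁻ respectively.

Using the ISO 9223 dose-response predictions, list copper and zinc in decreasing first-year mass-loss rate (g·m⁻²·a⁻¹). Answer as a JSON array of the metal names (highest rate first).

["zinc", "copper"]

copper: f(T) = +0.126·(T−10) [T≤10 °C] = -2.3184
  Pd branch = 0.0053·Pd^0.26·e^(0.059·RH+f) = 0.02208 μm/a
  Sd branch = 0.01025·Sd^0.27·e^(0.036·RH+0.049·T) = 0.1592 μm/a
  r_corr = 0.02208 + 0.1592 = 0.1813 μm/a
  mass loss = 0.1813 μm/a × 8.96 g/cm³ = 1.624 g·m⁻²·a⁻¹
zinc: temperature factor f = +0.038·(-18.4) = -0.6992
  Pd branch = 0.0129·Pd^0.44·e^(0.046·RH+f) = 0.378 μm/a
  Sd branch = 0.0175·Sd^0.57·e^(0.008·RH+0.085·T) = 0.3845 μm/a
  r_corr = 0.378 + 0.3845 = 0.7624 μm/a
  mass loss = 0.7624 μm/a × 7.14 g/cm³ = 5.444 g·m⁻²·a⁻¹
Ordering by g·m⁻²·a⁻¹: zinc (5.44) > copper (1.62)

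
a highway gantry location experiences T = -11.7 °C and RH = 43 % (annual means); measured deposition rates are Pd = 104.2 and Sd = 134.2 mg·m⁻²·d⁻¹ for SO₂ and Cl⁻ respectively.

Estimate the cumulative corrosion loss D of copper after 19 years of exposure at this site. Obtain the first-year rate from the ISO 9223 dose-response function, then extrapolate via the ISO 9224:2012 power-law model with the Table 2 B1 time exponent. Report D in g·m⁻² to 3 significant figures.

copper: T≤10 °C ⇒ hinge +0.126·(-11.7−10) = -2.7342
  SO₂ term: 0.0053·104.2^0.26·exp(0.059·43-2.7342) = 0.01456
  Sd branch = 0.01025·Sd^0.27·e^(0.036·RH+0.049·T) = 0.102 μm/a
  r_corr = 0.01456 + 0.102 = 0.1165 μm/a
Power-law: D(19) = r_corr · 19^0.667
  D(19) = 0.1165 × 19^0.667 = 0.1165 × 7.127 = 0.8307 μm
  Mass loss = 0.8307 μm × 8.96 g/cm³ = 7.443 g·m⁻²

D(19) = 7.44 g·m⁻²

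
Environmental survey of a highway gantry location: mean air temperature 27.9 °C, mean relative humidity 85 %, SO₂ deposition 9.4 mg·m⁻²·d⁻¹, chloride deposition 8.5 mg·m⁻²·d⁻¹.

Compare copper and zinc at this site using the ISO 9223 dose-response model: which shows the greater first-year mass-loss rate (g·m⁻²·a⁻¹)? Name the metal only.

copper

copper: T>10 °C ⇒ hinge -0.080·(27.9−10) = -1.4320
  SO₂ term: 0.0053·9.4^0.26·exp(0.059·85-1.4320) = 0.3415
  Sd branch = 0.01025·Sd^0.27·e^(0.036·RH+0.049·T) = 1.529 μm/a
  r_corr = 0.3415 + 1.529 = 1.87 μm/a
  mass loss = 1.87 μm/a × 8.96 g/cm³ = 16.76 g·m⁻²·a⁻¹
zinc: T>10 °C ⇒ hinge -0.071·(27.9−10) = -1.2709
  Pd branch = 0.0129·Pd^0.44·e^(0.046·RH+f) = 0.4841 μm/a
  Cl⁻ term: 0.0175·8.5^0.57·exp(0.008·85+0.085·27.9) = 1.253
  r_corr = 0.4841 + 1.253 = 1.737 μm/a
  mass loss = 1.737 μm/a × 7.14 g/cm³ = 12.4 g·m⁻²·a⁻¹
Ordering by g·m⁻²·a⁻¹: copper (16.8) > zinc (12.4)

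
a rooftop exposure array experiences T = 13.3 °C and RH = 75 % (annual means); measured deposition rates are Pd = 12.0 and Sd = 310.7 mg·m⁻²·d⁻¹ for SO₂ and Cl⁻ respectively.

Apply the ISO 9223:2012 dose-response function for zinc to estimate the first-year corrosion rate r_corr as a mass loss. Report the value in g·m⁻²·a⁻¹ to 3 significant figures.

zinc: temperature factor f = -0.071·(3.3) = -0.2343
  SO₂ term: 0.0129·12.0^0.44·exp(0.046·75-0.2343) = 0.9594
  Sd branch = 0.0175·Sd^0.57·e^(0.008·RH+0.085·T) = 2.601 μm/a
  r_corr = 0.9594 + 2.601 = 3.561 μm/a
Convert to mass loss: 3.561 μm/a × 7.14 g/cm³ = 25.42 g·m⁻²·a⁻¹

r_corr = 25.4 g·m⁻²·a⁻¹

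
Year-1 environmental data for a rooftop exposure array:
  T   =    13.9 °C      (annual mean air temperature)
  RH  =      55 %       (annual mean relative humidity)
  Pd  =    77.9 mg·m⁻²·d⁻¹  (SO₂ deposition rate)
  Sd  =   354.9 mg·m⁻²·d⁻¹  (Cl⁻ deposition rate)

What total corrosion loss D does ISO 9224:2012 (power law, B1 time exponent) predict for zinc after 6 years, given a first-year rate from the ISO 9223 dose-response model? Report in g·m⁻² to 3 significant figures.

D(6) = 103 g·m⁻²

zinc: temperature factor f = -0.071·(3.9) = -0.2769
  Pd branch = 0.0129·Pd^0.44·e^(0.046·RH+f) = 0.8344 μm/a
  Sd branch = 0.0175·Sd^0.57·e^(0.008·RH+0.085·T) = 2.517 μm/a
  sum: 0.8344 + 2.517 → r_corr = 3.351 μm/a
Power-law: D(6) = r_corr · 6^0.813
  D(6) = 3.351 × 6^0.813 = 3.351 × 4.292 = 14.38 μm
  Mass loss = 14.38 μm × 7.14 g/cm³ = 102.7 g·m⁻²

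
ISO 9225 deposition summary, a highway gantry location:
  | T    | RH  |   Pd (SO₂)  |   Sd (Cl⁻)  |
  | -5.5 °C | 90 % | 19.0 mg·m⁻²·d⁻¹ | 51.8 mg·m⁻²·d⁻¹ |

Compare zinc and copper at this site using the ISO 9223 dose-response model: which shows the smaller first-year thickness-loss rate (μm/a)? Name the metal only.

copper

zinc: temperature factor f = +0.038·(-15.5) = -0.5890
  sulphur-dioxide contribution → 1.642 μm/a
  chloride contribution → 0.2137 μm/a
  ⇒ r_corr(zinc) = 1.856 μm/a
copper: f(T) = +0.126·(T−10) [T≤10 °C] = -1.9530
  sulphur-dioxide contribution → 0.3271 μm/a
  chloride contribution → 0.5803 μm/a
  ⇒ r_corr(copper) = 0.9074 μm/a
Ordering by μm/a: zinc (1.86) > copper (0.907)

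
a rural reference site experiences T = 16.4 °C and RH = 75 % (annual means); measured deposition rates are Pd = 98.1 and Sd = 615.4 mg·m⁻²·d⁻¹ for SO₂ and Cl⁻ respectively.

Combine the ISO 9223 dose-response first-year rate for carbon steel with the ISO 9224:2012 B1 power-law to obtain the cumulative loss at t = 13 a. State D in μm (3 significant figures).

D(13) = 712 μm

carbon steel: temperature factor f = -0.054·(6.4) = -0.3456
  SO₂ term: 1.77·98.1^0.52·exp(0.02·75-0.3456) = 60.95
  Sd branch = 0.102·Sd^0.62·e^(0.033·RH+0.04·T) = 125.2 μm/a
  r_corr = 60.95 + 125.2 = 186.2 μm/a
Power-law: D(13) = r_corr · 13^0.523
  D(13) = 186.2 × 13^0.523 = 186.2 × 3.825 = 712 μm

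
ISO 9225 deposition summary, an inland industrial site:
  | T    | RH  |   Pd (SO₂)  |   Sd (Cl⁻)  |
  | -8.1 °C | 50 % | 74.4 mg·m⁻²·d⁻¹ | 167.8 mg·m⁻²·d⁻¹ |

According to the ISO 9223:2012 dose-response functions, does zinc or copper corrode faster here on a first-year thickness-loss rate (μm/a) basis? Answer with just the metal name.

zinc

zinc: T≤10 °C ⇒ hinge +0.038·(-8.1−10) = -0.6878
  SO₂ term: 0.0129·74.4^0.44·exp(0.046·50-0.6878) = 0.4308
  Sd branch = 0.0175·Sd^0.57·e^(0.008·RH+0.085·T) = 0.2432 μm/a
  sum: 0.4308 + 0.2432 → r_corr = 0.6739 μm/a
copper: temperature factor f = +0.126·(-18.1) = -2.2806
  SO₂ term: 0.0053·74.4^0.26·exp(0.059·50-2.2806) = 0.03174
  Cl⁻ term: 0.01025·167.8^0.27·exp(0.036·50+0.049·-8.1) = 0.1663
  sum: 0.03174 + 0.1663 → r_corr = 0.198 μm/a
Ordering by μm/a: zinc (0.674) > copper (0.198)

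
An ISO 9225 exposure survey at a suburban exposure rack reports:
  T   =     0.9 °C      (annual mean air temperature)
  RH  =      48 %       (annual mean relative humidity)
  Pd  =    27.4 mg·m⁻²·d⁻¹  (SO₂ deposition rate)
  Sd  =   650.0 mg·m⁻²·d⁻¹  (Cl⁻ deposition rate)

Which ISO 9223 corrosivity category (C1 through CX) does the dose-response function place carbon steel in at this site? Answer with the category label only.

carbon steel: f(T) = +0.150·(T−10) [T≤10 °C] = -1.3650
  SO₂ term: 1.77·27.4^0.52·exp(0.02·48-1.3650) = 6.603
  Cl⁻ term: 0.102·650.0^0.62·exp(0.033·48+0.04·0.9) = 28.59
  sum: 6.603 + 28.59 → r_corr = 35.19 μm/a
35.2 μm/a falls in (25, 50] for carbon steel → category C3

C3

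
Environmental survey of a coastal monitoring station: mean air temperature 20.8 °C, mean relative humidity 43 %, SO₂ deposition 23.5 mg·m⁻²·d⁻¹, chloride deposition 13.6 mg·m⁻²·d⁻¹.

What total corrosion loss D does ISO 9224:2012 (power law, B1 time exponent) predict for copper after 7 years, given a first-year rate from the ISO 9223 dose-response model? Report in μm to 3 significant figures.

D(7) = 1.22 μm

copper: T>10 °C ⇒ hinge -0.080·(20.8−10) = -0.8640
  SO₂ term: 0.0053·23.5^0.26·exp(0.059·43-0.8640) = 0.06417
  Cl⁻ term: 0.01025·13.6^0.27·exp(0.036·43+0.049·20.8) = 0.2702
  r_corr = 0.06417 + 0.2702 = 0.3344 μm/a
ISO 9224: D(t) = r_corr · t^b with b = 0.667 (copper, B1)
  D(7) = 0.3344 × 7^0.667 = 0.3344 × 3.662 = 1.224 μm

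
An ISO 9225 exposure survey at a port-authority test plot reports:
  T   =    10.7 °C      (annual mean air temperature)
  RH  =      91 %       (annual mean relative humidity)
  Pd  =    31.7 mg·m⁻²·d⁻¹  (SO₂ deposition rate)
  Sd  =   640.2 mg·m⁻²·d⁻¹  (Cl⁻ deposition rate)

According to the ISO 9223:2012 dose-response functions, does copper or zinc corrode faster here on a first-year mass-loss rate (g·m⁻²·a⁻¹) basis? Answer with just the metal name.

zinc

copper: temperature factor f = -0.080·(0.7) = -0.0560
  sulphur-dioxide contribution → 2.642 μm/a
  chloride contribution → 2.623 μm/a
  total first-year rate 5.266 μm/a
  mass loss = 5.266 μm/a × 8.96 g/cm³ = 47.18 g·m⁻²·a⁻¹
zinc: temperature factor f = -0.071·(0.7) = -0.0497
  sulphur-dioxide contribution → 3.693 μm/a
  chloride contribution → 3.579 μm/a
  ⇒ r_corr(zinc) = 7.273 μm/a
  mass loss = 7.273 μm/a × 7.14 g/cm³ = 51.93 g·m⁻²·a⁻¹
Ordering by g·m⁻²·a⁻¹: zinc (51.9) > copper (47.2)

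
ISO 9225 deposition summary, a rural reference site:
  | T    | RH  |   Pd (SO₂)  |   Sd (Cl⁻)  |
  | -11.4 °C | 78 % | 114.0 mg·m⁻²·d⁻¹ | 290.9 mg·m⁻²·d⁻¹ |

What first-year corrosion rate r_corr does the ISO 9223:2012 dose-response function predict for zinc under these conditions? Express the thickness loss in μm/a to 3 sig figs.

zinc: T≤10 °C ⇒ hinge +0.038·(-11.4−10) = -0.8132
  Pd branch = 0.0129·Pd^0.44·e^(0.046·RH+f) = 1.662 μm/a
  Cl⁻ term: 0.0175·290.9^0.57·exp(0.008·78+0.085·-11.4) = 0.3144
  sum: 1.662 + 0.3144 → r_corr = 1.977 μm/a

r_corr = 1.98 μm/a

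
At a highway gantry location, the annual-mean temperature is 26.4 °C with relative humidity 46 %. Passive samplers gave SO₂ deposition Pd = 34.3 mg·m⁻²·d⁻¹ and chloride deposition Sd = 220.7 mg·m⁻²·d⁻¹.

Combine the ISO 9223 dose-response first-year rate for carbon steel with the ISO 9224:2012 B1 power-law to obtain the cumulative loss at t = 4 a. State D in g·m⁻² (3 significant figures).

D(4) = 802 g·m⁻²

carbon steel: temperature factor f = -0.054·(16.4) = -0.8856
  SO₂ term: 1.77·34.3^0.52·exp(0.02·46-0.8856) = 11.52
  Sd branch = 0.102·Sd^0.62·e^(0.033·RH+0.04·T) = 37.99 μm/a
  sum: 11.52 + 37.99 → r_corr = 49.5 μm/a
Long-term exponent b (ISO 9224 Table 2, B1) = 0.523
  D(4) = 49.5 × 4^0.523 = 49.5 × 2.065 = 102.2 μm
  Mass loss = 102.2 μm × 7.85 g/cm³ = 802.4 g·m⁻²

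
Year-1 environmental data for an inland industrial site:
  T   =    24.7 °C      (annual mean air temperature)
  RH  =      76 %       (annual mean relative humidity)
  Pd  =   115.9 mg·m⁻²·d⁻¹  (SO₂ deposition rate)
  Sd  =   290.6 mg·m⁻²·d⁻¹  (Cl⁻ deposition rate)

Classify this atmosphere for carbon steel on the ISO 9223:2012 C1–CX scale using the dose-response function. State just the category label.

C5

carbon steel: f(T) = -0.054·(T−10) [T>10 °C] = -0.7938
  SO₂ term: 1.77·115.9^0.52·exp(0.02·76-0.7938) = 43.32
  Sd branch = 0.102·Sd^0.62·e^(0.033·RH+0.04·T) = 113.3 μm/a
  r_corr = 43.32 + 113.3 = 156.6 μm/a
157 μm/a falls in (80, 200] for carbon steel → category C5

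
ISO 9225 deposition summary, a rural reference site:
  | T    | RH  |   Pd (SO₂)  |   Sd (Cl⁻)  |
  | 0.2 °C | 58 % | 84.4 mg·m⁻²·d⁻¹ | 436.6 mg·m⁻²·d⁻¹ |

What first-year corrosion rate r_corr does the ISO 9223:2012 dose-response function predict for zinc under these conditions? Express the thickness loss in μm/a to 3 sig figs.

r_corr = 1.81 μm/a

zinc: f(T) = +0.038·(T−10) [T≤10 °C] = -0.3724
  sulphur-dioxide contribution → 0.9019 μm/a
  chloride contribution → 0.9053 μm/a
  ⇒ r_corr(zinc) = 1.807 μm/a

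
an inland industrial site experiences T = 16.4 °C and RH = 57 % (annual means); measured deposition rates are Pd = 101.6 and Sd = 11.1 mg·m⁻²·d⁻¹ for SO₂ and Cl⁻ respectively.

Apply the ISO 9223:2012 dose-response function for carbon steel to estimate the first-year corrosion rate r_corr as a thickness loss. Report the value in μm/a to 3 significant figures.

carbon steel: temperature factor f = -0.054·(6.4) = -0.3456
  sulphur-dioxide contribution → 43.31 μm/a
  chloride contribution → 5.735 μm/a
  ⇒ r_corr(carbon steel) = 49.04 μm/a

r_corr = 49.0 μm/a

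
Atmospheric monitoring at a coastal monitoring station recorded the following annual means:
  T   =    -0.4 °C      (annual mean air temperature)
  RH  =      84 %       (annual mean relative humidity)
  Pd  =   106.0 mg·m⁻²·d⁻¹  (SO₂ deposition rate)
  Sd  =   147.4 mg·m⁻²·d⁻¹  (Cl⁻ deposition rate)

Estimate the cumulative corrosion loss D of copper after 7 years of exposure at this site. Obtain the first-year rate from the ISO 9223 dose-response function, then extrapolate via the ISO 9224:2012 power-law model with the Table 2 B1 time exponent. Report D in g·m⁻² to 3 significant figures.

copper: temperature factor f = +0.126·(-10.4) = -1.3104
  SO₂ term: 0.0053·106.0^0.26·exp(0.059·84-1.3104) = 0.6825
  Sd branch = 0.01025·Sd^0.27·e^(0.036·RH+0.049·T) = 0.7962 μm/a
  sum: 0.6825 + 0.7962 → r_corr = 1.479 μm/a
Power-law: D(7) = r_corr · 7^0.667
  D(7) = 1.479 × 7^0.667 = 1.479 × 3.662 = 5.415 μm
  Mass loss = 5.415 μm × 8.96 g/cm³ = 48.51 g·m⁻²

D(7) = 48.5 g·m⁻²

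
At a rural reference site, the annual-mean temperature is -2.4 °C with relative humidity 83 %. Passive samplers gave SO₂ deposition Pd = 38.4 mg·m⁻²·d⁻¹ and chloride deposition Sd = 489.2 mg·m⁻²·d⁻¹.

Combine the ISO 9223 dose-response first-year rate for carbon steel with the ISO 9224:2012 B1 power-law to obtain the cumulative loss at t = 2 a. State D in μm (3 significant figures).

D(2) = 110 μm

carbon steel: temperature factor f = +0.150·(-12.4) = -1.8600
  Pd branch = 1.77·Pd^0.52·e^(0.02·RH+f) = 9.66 μm/a
  Cl⁻ term: 0.102·489.2^0.62·exp(0.033·83+0.04·-2.4) = 66.67
  sum: 9.66 + 66.67 → r_corr = 76.33 μm/a
Long-term exponent b (ISO 9224 Table 2, B1) = 0.523
  D(2) = 76.33 × 2^0.523 = 76.33 × 1.437 = 109.7 μm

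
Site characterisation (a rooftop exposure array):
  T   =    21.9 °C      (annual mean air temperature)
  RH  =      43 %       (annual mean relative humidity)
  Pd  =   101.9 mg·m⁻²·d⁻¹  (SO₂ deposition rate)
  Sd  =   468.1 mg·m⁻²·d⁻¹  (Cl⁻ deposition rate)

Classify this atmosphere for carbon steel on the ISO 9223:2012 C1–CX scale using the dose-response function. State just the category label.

carbon steel: T>10 °C ⇒ hinge -0.054·(21.9−10) = -0.6426
  SO₂ term: 1.77·101.9^0.52·exp(0.02·43-0.6426) = 24.36
  Sd branch = 0.102·Sd^0.62·e^(0.033·RH+0.04·T) = 45.81 μm/a
  sum: 24.36 + 45.81 → r_corr = 70.16 μm/a
Category bounds: 50…80 μm/a bracket r_corr ⇒ C4

C4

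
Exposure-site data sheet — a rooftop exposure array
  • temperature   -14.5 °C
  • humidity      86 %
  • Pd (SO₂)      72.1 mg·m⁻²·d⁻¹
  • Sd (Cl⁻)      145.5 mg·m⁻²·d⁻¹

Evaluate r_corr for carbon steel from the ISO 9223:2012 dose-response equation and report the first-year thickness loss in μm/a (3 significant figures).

carbon steel: temperature factor f = +0.150·(-24.5) = -3.6750
  SO₂ term: 1.77·72.1^0.52·exp(0.02·86-3.6750) = 2.318
  Cl⁻ term: 0.102·145.5^0.62·exp(0.033·86+0.04·-14.5) = 21.39
  sum: 2.318 + 21.39 → r_corr = 23.71 μm/a

r_corr = 23.7 μm/a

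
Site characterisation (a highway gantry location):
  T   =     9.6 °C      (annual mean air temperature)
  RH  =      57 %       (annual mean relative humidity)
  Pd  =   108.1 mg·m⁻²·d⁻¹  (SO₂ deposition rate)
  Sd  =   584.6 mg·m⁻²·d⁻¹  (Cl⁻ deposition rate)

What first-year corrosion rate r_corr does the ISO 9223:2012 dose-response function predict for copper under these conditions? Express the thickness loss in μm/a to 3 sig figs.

copper: temperature factor f = +0.126·(-0.4) = -0.0504
  Pd branch = 0.0053·Pd^0.26·e^(0.059·RH+f) = 0.4917 μm/a
  Cl⁻ term: 0.01025·584.6^0.27·exp(0.036·57+0.049·9.6) = 0.7132
  r_corr = 0.4917 + 0.7132 = 1.205 μm/a

r_corr = 1.20 μm/a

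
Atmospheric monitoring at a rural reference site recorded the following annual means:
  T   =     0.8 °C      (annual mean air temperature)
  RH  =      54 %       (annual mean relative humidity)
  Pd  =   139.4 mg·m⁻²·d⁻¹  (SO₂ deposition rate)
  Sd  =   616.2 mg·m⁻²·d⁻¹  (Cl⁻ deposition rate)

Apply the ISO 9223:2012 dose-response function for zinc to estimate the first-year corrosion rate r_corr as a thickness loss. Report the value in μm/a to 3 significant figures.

r_corr = 2.08 μm/a

zinc: T≤10 °C ⇒ hinge +0.038·(0.8−10) = -0.3496
  Pd branch = 0.0129·Pd^0.44·e^(0.046·RH+f) = 0.9572 μm/a
  Sd branch = 0.0175·Sd^0.57·e^(0.008·RH+0.085·T) = 1.123 μm/a
  r_corr = 0.9572 + 1.123 = 2.08 μm/a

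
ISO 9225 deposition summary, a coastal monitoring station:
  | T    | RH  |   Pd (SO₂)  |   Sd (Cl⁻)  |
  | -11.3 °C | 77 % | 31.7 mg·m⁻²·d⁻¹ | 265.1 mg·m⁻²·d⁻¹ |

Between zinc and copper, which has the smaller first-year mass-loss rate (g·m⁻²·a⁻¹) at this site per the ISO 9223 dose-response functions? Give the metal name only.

zinc: T≤10 °C ⇒ hinge +0.038·(-11.3−10) = -0.8094
  Pd branch = 0.0129·Pd^0.44·e^(0.046·RH+f) = 0.9074 μm/a
  Sd branch = 0.0175·Sd^0.57·e^(0.008·RH+0.085·T) = 0.2984 μm/a
  r_corr = 0.9074 + 0.2984 = 1.206 μm/a
  mass loss = 1.206 μm/a × 7.14 g/cm³ = 8.609 g·m⁻²·a⁻¹
copper: f(T) = +0.126·(T−10) [T≤10 °C] = -2.6838
  Pd branch = 0.0053·Pd^0.26·e^(0.059·RH+f) = 0.08356 μm/a
  Sd branch = 0.01025·Sd^0.27·e^(0.036·RH+0.049·T) = 0.425 μm/a
  r_corr = 0.08356 + 0.425 = 0.5086 μm/a
  mass loss = 0.5086 μm/a × 8.96 g/cm³ = 4.557 g·m⁻²·a⁻¹
Ordering by g·m⁻²·a⁻¹: zinc (8.61) > copper (4.56)

copper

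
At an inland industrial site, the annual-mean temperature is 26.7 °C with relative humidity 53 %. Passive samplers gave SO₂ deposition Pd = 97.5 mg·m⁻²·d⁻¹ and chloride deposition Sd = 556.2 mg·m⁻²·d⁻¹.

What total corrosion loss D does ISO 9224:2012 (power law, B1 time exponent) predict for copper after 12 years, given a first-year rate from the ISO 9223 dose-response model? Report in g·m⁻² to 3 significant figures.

copper: f(T) = -0.080·(T−10) [T>10 °C] = -1.3360
  SO₂ term: 0.0053·97.5^0.26·exp(0.059·53-1.3360) = 0.1045
  Sd branch = 0.01025·Sd^0.27·e^(0.036·RH+0.049·T) = 1.409 μm/a
  sum: 0.1045 + 1.409 → r_corr = 1.513 μm/a
Power-law: D(12) = r_corr · 12^0.667
  D(12) = 1.513 × 12^0.667 = 1.513 × 5.246 = 7.937 μm
  Mass loss = 7.937 μm × 8.96 g/cm³ = 71.12 g·m⁻²

D(12) = 71.1 g·m⁻²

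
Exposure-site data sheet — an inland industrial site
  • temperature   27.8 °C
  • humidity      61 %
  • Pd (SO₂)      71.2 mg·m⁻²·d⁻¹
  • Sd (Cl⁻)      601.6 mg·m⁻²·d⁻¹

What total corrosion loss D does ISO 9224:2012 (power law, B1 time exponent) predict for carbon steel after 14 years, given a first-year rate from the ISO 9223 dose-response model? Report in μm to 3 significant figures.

D(14) = 572 μm

carbon steel: f(T) = -0.054·(T−10) [T>10 °C] = -0.9612
  sulphur-dioxide contribution → 21.07 μm/a
  chloride contribution → 122.7 μm/a
  ⇒ r_corr(carbon steel) = 143.8 μm/a
Power-law: D(14) = r_corr · 14^0.523
  D(14) = 143.8 × 14^0.523 = 143.8 × 3.976 = 571.7 μm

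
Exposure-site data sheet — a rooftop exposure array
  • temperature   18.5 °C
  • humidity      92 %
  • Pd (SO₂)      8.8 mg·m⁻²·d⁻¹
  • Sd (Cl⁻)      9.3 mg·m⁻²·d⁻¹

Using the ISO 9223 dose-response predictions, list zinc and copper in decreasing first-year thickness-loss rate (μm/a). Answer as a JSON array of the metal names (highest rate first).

["copper", "zinc"]

zinc: T>10 °C ⇒ hinge -0.071·(18.5−10) = -0.6035
  sulphur-dioxide contribution → 1.265 μm/a
  chloride contribution → 0.6275 μm/a
  total first-year rate 1.892 μm/a
copper: temperature factor f = -0.080·(8.5) = -0.6800
  sulphur-dioxide contribution → 1.076 μm/a
  chloride contribution → 1.271 μm/a
  ⇒ r_corr(copper) = 2.348 μm/a
Ordering by μm/a: copper (2.35) > zinc (1.89)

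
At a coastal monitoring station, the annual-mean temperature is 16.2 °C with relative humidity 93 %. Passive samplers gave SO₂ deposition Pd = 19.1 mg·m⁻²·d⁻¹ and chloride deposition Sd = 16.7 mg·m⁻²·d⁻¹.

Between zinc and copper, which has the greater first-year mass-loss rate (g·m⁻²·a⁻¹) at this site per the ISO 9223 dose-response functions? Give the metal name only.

zinc: T>10 °C ⇒ hinge -0.071·(16.2−10) = -0.4402
  SO₂ term: 0.0129·19.1^0.44·exp(0.046·93-0.4402) = 2.193
  Cl⁻ term: 0.0175·16.7^0.57·exp(0.008·93+0.085·16.2) = 0.7263
  sum: 2.193 + 0.7263 → r_corr = 2.919 μm/a
  mass loss = 2.919 μm/a × 7.14 g/cm³ = 20.84 g·m⁻²·a⁻¹
copper: T>10 °C ⇒ hinge -0.080·(16.2−10) = -0.4960
  SO₂ term: 0.0053·19.1^0.26·exp(0.059·93-0.4960) = 1.678
  Sd branch = 0.01025·Sd^0.27·e^(0.036·RH+0.049·T) = 1.379 μm/a
  r_corr = 1.678 + 1.379 = 3.058 μm/a
  mass loss = 3.058 μm/a × 8.96 g/cm³ = 27.4 g·m⁻²·a⁻¹
Ordering by g·m⁻²·a⁻¹: copper (27.4) > zinc (20.8)

copper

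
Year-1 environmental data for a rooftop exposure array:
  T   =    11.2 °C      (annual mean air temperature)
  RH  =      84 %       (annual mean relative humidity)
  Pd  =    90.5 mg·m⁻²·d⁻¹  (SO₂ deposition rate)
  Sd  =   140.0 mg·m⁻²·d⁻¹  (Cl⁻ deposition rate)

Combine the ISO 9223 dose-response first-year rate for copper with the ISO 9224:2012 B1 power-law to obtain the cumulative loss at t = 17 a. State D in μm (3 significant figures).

copper: f(T) = -0.080·(T−10) [T>10 °C] = -0.0960
  sulphur-dioxide contribution → 2.206 μm/a
  chloride contribution → 1.386 μm/a
  ⇒ r_corr(copper) = 3.593 μm/a
Power-law: D(17) = r_corr · 17^0.667
  D(17) = 3.593 × 17^0.667 = 3.593 × 6.618 = 23.77 μm

D(17) = 23.8 μm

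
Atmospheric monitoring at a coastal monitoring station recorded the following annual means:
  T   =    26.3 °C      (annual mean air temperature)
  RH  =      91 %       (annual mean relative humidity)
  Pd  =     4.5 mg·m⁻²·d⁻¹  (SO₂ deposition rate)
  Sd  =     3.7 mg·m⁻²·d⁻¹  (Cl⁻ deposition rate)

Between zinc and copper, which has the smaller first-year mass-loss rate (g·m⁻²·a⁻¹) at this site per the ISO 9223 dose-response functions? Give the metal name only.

zinc

zinc: f(T) = -0.071·(T−10) [T>10 °C] = -1.1573
  SO₂ term: 0.0129·4.5^0.44·exp(0.046·91-1.1573) = 0.5168
  Sd branch = 0.0175·Sd^0.57·e^(0.008·RH+0.085·T) = 0.7144 μm/a
  r_corr = 0.5168 + 0.7144 = 1.231 μm/a
  mass loss = 1.231 μm/a × 7.14 g/cm³ = 8.791 g·m⁻²·a⁻¹
copper: f(T) = -0.080·(T−10) [T>10 °C] = -1.3040
  SO₂ term: 0.0053·4.5^0.26·exp(0.059·91-1.3040) = 0.4566
  Sd branch = 0.01025·Sd^0.27·e^(0.036·RH+0.049·T) = 1.401 μm/a
  sum: 0.4566 + 1.401 → r_corr = 1.858 μm/a
  mass loss = 1.858 μm/a × 8.96 g/cm³ = 16.65 g·m⁻²·a⁻¹
Ordering by g·m⁻²·a⁻¹: copper (16.6) > zinc (8.79)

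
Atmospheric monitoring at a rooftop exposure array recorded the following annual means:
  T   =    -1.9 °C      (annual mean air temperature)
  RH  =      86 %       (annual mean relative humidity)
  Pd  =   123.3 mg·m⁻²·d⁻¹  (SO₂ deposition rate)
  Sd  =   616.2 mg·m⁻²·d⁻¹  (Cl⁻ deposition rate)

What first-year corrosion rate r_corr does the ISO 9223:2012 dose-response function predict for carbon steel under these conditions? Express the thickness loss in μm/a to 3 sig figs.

carbon steel: f(T) = +0.150·(T−10) [T≤10 °C] = -1.7850
  Pd branch = 1.77·Pd^0.52·e^(0.02·RH+f) = 20.28 μm/a
  Cl⁻ term: 0.102·616.2^0.62·exp(0.033·86+0.04·-1.9) = 86.65
  r_corr = 20.28 + 86.65 = 106.9 μm/a

r_corr = 107 μm/a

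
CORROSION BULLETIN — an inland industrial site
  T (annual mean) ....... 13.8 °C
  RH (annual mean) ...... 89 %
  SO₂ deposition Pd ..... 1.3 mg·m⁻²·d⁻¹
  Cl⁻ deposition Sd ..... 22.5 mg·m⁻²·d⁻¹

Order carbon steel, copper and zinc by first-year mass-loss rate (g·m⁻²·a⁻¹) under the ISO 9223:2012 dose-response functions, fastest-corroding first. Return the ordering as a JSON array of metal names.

carbon steel: temperature factor f = -0.054·(3.8) = -0.2052
  Pd branch = 1.77·Pd^0.52·e^(0.02·RH+f) = 9.798 μm/a
  Sd branch = 0.102·Sd^0.62·e^(0.033·RH+0.04·T) = 23.03 μm/a
  sum: 9.798 + 23.03 → r_corr = 32.82 μm/a
  mass loss = 32.82 μm/a × 7.85 g/cm³ = 257.7 g·m⁻²·a⁻¹
copper: T>10 °C ⇒ hinge -0.080·(13.8−10) = -0.3040
  SO₂ term: 0.0053·1.3^0.26·exp(0.059·89-0.3040) = 0.7986
  Cl⁻ term: 0.01025·22.5^0.27·exp(0.036·89+0.049·13.8) = 1.151
  sum: 0.7986 + 1.151 → r_corr = 1.949 μm/a
  mass loss = 1.949 μm/a × 8.96 g/cm³ = 17.47 g·m⁻²·a⁻¹
zinc: temperature factor f = -0.071·(3.8) = -0.2698
  Pd branch = 0.0129·Pd^0.44·e^(0.046·RH+f) = 0.6631 μm/a
  Cl⁻ term: 0.0175·22.5^0.57·exp(0.008·89+0.085·13.8) = 0.6799
  r_corr = 0.6631 + 0.6799 = 1.343 μm/a
  mass loss = 1.343 μm/a × 7.14 g/cm³ = 9.589 g·m⁻²·a⁻¹
Ordering by g·m⁻²·a⁻¹: carbon steel (258) > copper (17.5) > zinc (9.59)

["carbon steel", "copper", "zinc"]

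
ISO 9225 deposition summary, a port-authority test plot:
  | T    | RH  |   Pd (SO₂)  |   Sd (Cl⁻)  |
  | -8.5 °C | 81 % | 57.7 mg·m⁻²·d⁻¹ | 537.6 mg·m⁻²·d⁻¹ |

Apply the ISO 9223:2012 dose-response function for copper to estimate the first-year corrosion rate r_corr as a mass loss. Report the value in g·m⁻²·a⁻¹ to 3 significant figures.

copper: temperature factor f = +0.126·(-18.5) = -2.3310
  SO₂ term: 0.0053·57.7^0.26·exp(0.059·81-2.3310) = 0.1759
  Sd branch = 0.01025·Sd^0.27·e^(0.036·RH+0.049·T) = 0.6815 μm/a
  r_corr = 0.1759 + 0.6815 = 0.8574 μm/a
Convert to mass loss: 0.8574 μm/a × 8.96 g/cm³ = 7.683 g·m⁻²·a⁻¹

r_corr = 7.68 g·m⁻²·a⁻¹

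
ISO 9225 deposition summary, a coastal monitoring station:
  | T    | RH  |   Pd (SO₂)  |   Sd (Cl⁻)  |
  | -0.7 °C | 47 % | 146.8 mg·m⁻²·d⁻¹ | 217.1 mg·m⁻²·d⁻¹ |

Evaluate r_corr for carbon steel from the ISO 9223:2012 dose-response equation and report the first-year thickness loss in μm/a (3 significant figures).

carbon steel: temperature factor f = +0.150·(-10.7) = -1.6050
  SO₂ term: 1.77·146.8^0.52·exp(0.02·47-1.6050) = 12.19
  Sd branch = 0.102·Sd^0.62·e^(0.033·RH+0.04·T) = 13.14 μm/a
  sum: 12.19 + 13.14 → r_corr = 25.33 μm/a

r_corr = 25.3 μm/a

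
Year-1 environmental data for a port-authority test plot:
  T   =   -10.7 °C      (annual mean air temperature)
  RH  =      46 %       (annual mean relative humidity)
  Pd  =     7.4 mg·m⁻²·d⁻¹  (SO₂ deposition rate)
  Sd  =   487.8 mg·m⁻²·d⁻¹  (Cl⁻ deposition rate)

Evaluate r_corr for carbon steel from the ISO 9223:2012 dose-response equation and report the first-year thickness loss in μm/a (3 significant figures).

r_corr = 14.6 μm/a

carbon steel: f(T) = +0.150·(T−10) [T≤10 °C] = -3.1050
  sulphur-dioxide contribution → 0.5637 μm/a
  chloride contribution → 14.08 μm/a
  total first-year rate 14.65 μm/a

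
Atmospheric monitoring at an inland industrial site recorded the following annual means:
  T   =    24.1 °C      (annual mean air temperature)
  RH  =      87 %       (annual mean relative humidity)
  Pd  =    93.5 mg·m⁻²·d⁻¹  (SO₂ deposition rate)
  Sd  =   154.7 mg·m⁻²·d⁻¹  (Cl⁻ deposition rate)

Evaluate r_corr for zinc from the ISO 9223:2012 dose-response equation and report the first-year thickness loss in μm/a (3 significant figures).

zinc: T>10 °C ⇒ hinge -0.071·(24.1−10) = -1.0011
  SO₂ term: 0.0129·93.5^0.44·exp(0.046·87-1.0011) = 1.91
  Sd branch = 0.0175·Sd^0.57·e^(0.008·RH+0.085·T) = 4.819 μm/a
  sum: 1.91 + 4.819 → r_corr = 6.729 μm/a

r_corr = 6.73 μm/a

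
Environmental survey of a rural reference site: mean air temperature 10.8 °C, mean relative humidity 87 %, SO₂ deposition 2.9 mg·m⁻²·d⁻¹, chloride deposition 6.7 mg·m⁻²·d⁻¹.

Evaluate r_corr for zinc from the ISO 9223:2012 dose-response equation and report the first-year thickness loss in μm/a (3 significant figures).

zinc: T>10 °C ⇒ hinge -0.071·(10.8−10) = -0.0568
  sulphur-dioxide contribution → 1.065 μm/a
  chloride contribution → 0.2599 μm/a
  total first-year rate 1.325 μm/a

r_corr = 1.33 μm/a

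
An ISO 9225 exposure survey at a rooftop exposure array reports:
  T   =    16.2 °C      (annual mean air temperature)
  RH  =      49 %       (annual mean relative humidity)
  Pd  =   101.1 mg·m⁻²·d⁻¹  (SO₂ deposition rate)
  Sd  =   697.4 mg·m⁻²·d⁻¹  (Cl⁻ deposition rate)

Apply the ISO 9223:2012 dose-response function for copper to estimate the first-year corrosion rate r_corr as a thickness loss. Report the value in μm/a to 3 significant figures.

copper: f(T) = -0.080·(T−10) [T>10 °C] = -0.4960
  SO₂ term: 0.0053·101.1^0.26·exp(0.059·49-0.4960) = 0.193
  Sd branch = 0.01025·Sd^0.27·e^(0.036·RH+0.049·T) = 0.775 μm/a
  r_corr = 0.193 + 0.775 = 0.968 μm/a

r_corr = 0.968 μm/a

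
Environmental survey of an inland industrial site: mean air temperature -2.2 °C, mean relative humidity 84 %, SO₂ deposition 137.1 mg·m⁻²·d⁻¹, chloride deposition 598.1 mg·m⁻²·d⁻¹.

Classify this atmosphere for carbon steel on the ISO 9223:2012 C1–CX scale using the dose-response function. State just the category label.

C5

carbon steel: f(T) = +0.150·(T−10) [T≤10 °C] = -1.8300
  Pd branch = 1.77·Pd^0.52·e^(0.02·RH+f) = 19.68 μm/a
  Sd branch = 0.102·Sd^0.62·e^(0.033·RH+0.04·T) = 78.68 μm/a
  r_corr = 19.68 + 78.68 = 98.36 μm/a
ISO 9223 Table 2 (carbon steel): 80 < 98.4 ≤ 200 μm/a ⇒ C5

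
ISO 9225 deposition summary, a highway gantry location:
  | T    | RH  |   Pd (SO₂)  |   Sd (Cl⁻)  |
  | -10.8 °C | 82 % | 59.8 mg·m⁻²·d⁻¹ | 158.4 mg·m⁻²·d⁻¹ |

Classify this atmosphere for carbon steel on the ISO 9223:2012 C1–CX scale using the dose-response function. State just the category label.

C3

carbon steel: T≤10 °C ⇒ hinge +0.150·(-10.8−10) = -3.1200
  Pd branch = 1.77·Pd^0.52·e^(0.02·RH+f) = 3.381 μm/a
  Cl⁻ term: 0.102·158.4^0.62·exp(0.033·82+0.04·-10.8) = 22.91
  sum: 3.381 + 22.91 → r_corr = 26.29 μm/a
Category bounds: 25…50 μm/a bracket r_corr ⇒ C3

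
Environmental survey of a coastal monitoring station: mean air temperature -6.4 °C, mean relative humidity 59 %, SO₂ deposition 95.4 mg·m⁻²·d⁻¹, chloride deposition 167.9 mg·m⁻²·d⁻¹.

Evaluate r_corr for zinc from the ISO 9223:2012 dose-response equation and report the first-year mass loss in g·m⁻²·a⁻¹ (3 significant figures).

zinc: temperature factor f = +0.038·(-16.4) = -0.6232
  SO₂ term: 0.0129·95.4^0.44·exp(0.046·59-0.6232) = 0.7756
  Sd branch = 0.0175·Sd^0.57·e^(0.008·RH+0.085·T) = 0.302 μm/a
  sum: 0.7756 + 0.302 → r_corr = 1.078 μm/a
Convert to mass loss: 1.078 μm/a × 7.14 g/cm³ = 7.694 g·m⁻²·a⁻¹

r_corr = 7.69 g·m⁻²·a⁻¹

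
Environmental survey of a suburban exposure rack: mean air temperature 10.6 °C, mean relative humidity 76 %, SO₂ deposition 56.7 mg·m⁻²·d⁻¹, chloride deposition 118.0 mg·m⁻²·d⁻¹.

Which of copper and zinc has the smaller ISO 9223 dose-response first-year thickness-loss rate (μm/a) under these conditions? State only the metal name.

copper

copper: f(T) = -0.080·(T−10) [T>10 °C] = -0.0480
  sulphur-dioxide contribution → 1.279 μm/a
  chloride contribution → 0.9637 μm/a
  total first-year rate 2.242 μm/a
zinc: T>10 °C ⇒ hinge -0.071·(10.6−10) = -0.0426
  sulphur-dioxide contribution → 2.41 μm/a
  chloride contribution → 1.2 μm/a
  ⇒ r_corr(zinc) = 3.61 μm/a
Ordering by μm/a: zinc (3.61) > copper (2.24)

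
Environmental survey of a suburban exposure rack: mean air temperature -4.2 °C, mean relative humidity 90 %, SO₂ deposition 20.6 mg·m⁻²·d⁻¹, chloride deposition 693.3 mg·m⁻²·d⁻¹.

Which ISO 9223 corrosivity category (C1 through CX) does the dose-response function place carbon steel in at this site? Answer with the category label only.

carbon steel: temperature factor f = +0.150·(-14.2) = -2.1300
  Pd branch = 1.77·Pd^0.52·e^(0.02·RH+f) = 6.136 μm/a
  Cl⁻ term: 0.102·693.3^0.62·exp(0.033·90+0.04·-4.2) = 97.02
  r_corr = 6.136 + 97.02 = 103.2 μm/a
ISO 9223 Table 2 (carbon steel): 80 < 103 ≤ 200 μm/a ⇒ C5

C5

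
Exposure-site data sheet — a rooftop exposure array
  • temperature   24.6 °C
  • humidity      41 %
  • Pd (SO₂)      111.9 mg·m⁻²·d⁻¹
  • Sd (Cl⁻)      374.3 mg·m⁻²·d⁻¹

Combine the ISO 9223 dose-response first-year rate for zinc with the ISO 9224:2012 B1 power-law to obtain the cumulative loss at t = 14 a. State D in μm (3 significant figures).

D(14) = 51.3 μm

zinc: f(T) = -0.071·(T−10) [T>10 °C] = -1.0366
  Pd branch = 0.0129·Pd^0.44·e^(0.046·RH+f) = 0.2404 μm/a
  Sd branch = 0.0175·Sd^0.57·e^(0.008·RH+0.085·T) = 5.759 μm/a
  r_corr = 0.2404 + 5.759 = 5.999 μm/a
ISO 9224: D(t) = r_corr · t^b with b = 0.813 (zinc, B1)
  D(14) = 5.999 × 14^0.813 = 5.999 × 8.547 = 51.27 μm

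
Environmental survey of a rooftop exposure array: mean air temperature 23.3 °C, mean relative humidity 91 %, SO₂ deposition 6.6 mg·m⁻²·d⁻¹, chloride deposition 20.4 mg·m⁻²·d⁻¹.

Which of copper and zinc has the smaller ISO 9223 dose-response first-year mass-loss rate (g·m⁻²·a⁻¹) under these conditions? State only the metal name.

copper: f(T) = -0.080·(T−10) [T>10 °C] = -1.0640
  sulphur-dioxide contribution → 0.6412 μm/a
  chloride contribution → 1.918 μm/a
  total first-year rate 2.559 μm/a
  mass loss = 2.559 μm/a × 8.96 g/cm³ = 22.93 g·m⁻²·a⁻¹
zinc: T>10 °C ⇒ hinge -0.071·(23.3−10) = -0.9443
  sulphur-dioxide contribution → 0.7569 μm/a
  chloride contribution → 1.465 μm/a
  ⇒ r_corr(zinc) = 2.222 μm/a
  mass loss = 2.222 μm/a × 7.14 g/cm³ = 15.86 g·m⁻²·a⁻¹
Ordering by g·m⁻²·a⁻¹: copper (22.9) > zinc (15.9)

zinc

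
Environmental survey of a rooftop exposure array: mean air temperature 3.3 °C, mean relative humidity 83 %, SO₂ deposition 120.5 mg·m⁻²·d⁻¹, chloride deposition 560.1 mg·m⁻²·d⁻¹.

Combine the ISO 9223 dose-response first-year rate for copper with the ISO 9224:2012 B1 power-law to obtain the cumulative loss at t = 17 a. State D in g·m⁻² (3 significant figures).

D(17) = 141 g·m⁻²

copper: temperature factor f = +0.126·(-6.7) = -0.8442
  SO₂ term: 0.0053·120.5^0.26·exp(0.059·83-0.8442) = 1.06
  Cl⁻ term: 0.01025·560.1^0.27·exp(0.036·83+0.049·3.3) = 1.32
  r_corr = 1.06 + 1.32 = 2.381 μm/a
ISO 9224: D(t) = r_corr · t^b with b = 0.667 (copper, B1)
  D(17) = 2.381 × 17^0.667 = 2.381 × 6.618 = 15.75 μm
  Mass loss = 15.75 μm × 8.96 g/cm³ = 141.2 g·m⁻²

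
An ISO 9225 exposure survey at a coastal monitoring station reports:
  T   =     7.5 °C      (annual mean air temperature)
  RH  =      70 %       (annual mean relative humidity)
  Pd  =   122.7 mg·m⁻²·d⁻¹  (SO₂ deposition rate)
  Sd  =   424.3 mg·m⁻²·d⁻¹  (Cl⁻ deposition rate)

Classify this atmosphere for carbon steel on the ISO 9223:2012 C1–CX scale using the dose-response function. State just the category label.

carbon steel: f(T) = +0.150·(T−10) [T≤10 °C] = -0.3750
  SO₂ term: 1.77·122.7^0.52·exp(0.02·70-0.3750) = 60.16
  Sd branch = 0.102·Sd^0.62·e^(0.033·RH+0.04·T) = 59.06 μm/a
  r_corr = 60.16 + 59.06 = 119.2 μm/a
Category bounds: 80…200 μm/a bracket r_corr ⇒ C5

C5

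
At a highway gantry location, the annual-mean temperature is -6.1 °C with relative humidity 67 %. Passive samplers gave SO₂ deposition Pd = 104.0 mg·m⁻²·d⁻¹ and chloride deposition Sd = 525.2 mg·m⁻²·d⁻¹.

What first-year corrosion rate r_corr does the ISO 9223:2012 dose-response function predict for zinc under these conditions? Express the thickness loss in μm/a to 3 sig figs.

zinc: f(T) = +0.038·(T−10) [T≤10 °C] = -0.6118
  Pd branch = 0.0129·Pd^0.44·e^(0.046·RH+f) = 1.177 μm/a
  Cl⁻ term: 0.0175·525.2^0.57·exp(0.008·67+0.085·-6.1) = 0.6327
  r_corr = 1.177 + 0.6327 = 1.81 μm/a

r_corr = 1.81 μm/a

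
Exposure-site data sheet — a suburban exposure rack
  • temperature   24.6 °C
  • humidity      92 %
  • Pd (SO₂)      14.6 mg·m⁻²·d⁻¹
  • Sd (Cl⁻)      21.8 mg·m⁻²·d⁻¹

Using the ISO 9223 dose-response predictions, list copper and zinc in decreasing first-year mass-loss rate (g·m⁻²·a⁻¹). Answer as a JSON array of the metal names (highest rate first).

["copper", "zinc"]

copper: temperature factor f = -0.080·(14.6) = -1.1680
  sulphur-dioxide contribution → 0.7535 μm/a
  chloride contribution → 2.158 μm/a
  ⇒ r_corr(copper) = 2.911 μm/a
  mass loss = 2.911 μm/a × 8.96 g/cm³ = 26.08 g·m⁻²·a⁻¹
zinc: temperature factor f = -0.071·(14.6) = -1.0366
  sulphur-dioxide contribution → 1.025 μm/a
  chloride contribution → 1.713 μm/a
  total first-year rate 2.738 μm/a
  mass loss = 2.738 μm/a × 7.14 g/cm³ = 19.55 g·m⁻²·a⁻¹
Ordering by g·m⁻²·a⁻¹: copper (26.1) > zinc (19.5)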